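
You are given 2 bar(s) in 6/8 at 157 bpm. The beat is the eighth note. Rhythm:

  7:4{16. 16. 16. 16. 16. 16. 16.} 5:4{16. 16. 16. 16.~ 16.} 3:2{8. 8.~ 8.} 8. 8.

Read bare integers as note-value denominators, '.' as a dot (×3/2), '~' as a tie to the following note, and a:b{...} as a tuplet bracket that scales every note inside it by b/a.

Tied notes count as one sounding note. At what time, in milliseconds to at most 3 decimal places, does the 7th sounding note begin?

1. 0.0ms @ 0 + 163.785ms (3/7)
2. 163.785ms @ 3/7 + 163.785ms (3/7)
3. 327.571ms @ 6/7 + 163.785ms (3/7)
4. 491.356ms @ 9/7 + 163.785ms (3/7)
5. 655.141ms @ 12/7 + 163.785ms (3/7)
6. 818.926ms @ 15/7 + 163.785ms (3/7)
7. 982.712ms @ 18/7 + 163.785ms (3/7)
8. 1146.497ms @ 3 + 229.299ms (3/5)
9. 1375.796ms @ 18/5 + 229.299ms (3/5)
10. 1605.096ms @ 21/5 + 229.299ms (3/5)
11. 1834.395ms @ 24/5 + 458.599ms (6/5)
12. 2292.994ms @ 6 + 382.166ms (1)
13. 2675.159ms @ 7 + 764.331ms (2)
14. 3439.49ms @ 9 + 573.248ms (3/2)
15. 4012.739ms @ 21/2 + 573.248ms (3/2)

note 7 onset = 18/7b = 982.712ms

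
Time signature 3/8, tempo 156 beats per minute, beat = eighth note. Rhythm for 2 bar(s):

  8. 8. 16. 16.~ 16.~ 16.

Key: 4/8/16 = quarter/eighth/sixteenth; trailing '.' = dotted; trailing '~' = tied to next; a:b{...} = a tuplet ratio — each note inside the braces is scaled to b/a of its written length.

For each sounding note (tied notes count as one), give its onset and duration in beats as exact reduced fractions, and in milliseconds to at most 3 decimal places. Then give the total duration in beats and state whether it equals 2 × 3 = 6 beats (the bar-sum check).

1) 0.0ms=0b +576.923ms=3/2b
2) 576.923ms=3/2b +576.923ms=3/2b
3) 1153.846ms=3b +288.462ms=3/4b
4) 1442.308ms=15/4b +865.385ms=9/4b
Σ=6b of 6 (156bpm 3/8) — PASS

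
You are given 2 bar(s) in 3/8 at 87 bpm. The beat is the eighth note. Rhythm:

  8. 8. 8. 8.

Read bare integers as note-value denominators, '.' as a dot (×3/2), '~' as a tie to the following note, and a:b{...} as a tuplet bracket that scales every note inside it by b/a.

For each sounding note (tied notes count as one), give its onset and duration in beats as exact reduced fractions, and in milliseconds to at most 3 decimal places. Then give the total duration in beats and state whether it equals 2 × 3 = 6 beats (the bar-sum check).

1) 0.0ms=0b +1034.483ms=3/2b
2) 1034.483ms=3/2b +1034.483ms=3/2b
3) 2068.966ms=3b +1034.483ms=3/2b
4) 3103.448ms=9/2b +1034.483ms=3/2b
Σ=6b of 6 (87bpm 3/8) — PASS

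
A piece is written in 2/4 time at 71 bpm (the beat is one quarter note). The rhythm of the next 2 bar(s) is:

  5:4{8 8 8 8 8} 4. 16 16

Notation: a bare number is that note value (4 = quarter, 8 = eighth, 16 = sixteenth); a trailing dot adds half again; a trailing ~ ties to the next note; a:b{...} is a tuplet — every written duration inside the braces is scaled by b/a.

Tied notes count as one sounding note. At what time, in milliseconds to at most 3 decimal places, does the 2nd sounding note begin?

note 2 onset = 2/5b = 338.028ms

1. 0.0ms @ 0 + 338.028ms (2/5)
2. 338.028ms @ 2/5 + 338.028ms (2/5)
3. 676.056ms @ 4/5 + 338.028ms (2/5)
4. 1014.085ms @ 6/5 + 338.028ms (2/5)
5. 1352.113ms @ 8/5 + 338.028ms (2/5)
6. 1690.141ms @ 2 + 1267.606ms (3/2)
7. 2957.746ms @ 7/2 + 211.268ms (1/4)
8. 3169.014ms @ 15/4 + 211.268ms (1/4)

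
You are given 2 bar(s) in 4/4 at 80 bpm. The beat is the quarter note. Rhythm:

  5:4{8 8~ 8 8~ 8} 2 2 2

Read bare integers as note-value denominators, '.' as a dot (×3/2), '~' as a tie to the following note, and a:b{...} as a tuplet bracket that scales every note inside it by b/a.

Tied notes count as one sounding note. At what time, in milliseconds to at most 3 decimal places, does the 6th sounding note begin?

note 6 onset = 6b = 4500.0ms

1. 0.0ms @ 0 + 300.0ms (2/5)
2. 300.0ms @ 2/5 + 600.0ms (4/5)
3. 900.0ms @ 6/5 + 600.0ms (4/5)
4. 1500.0ms @ 2 + 1500.0ms (2)
5. 3000.0ms @ 4 + 1500.0ms (2)
6. 4500.0ms @ 6 + 1500.0ms (2)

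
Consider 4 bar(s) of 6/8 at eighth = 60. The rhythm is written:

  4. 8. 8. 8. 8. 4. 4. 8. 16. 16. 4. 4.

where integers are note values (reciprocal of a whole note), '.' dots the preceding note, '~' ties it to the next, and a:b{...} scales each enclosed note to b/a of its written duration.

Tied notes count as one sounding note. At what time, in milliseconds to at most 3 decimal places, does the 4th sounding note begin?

note 4 onset = 6b = 6000.0ms

1. 0.0ms @ 0 + 3000.0ms (3)
2. 3000.0ms @ 3 + 1500.0ms (3/2)
3. 4500.0ms @ 9/2 + 1500.0ms (3/2)
4. 6000.0ms @ 6 + 1500.0ms (3/2)
5. 7500.0ms @ 15/2 + 1500.0ms (3/2)
6. 9000.0ms @ 9 + 3000.0ms (3)
7. 12000.0ms @ 12 + 3000.0ms (3)
8. 15000.0ms @ 15 + 1500.0ms (3/2)
9. 16500.0ms @ 33/2 + 750.0ms (3/4)
10. 17250.0ms @ 69/4 + 750.0ms (3/4)
11. 18000.0ms @ 18 + 3000.0ms (3)
12. 21000.0ms @ 21 + 3000.0ms (3)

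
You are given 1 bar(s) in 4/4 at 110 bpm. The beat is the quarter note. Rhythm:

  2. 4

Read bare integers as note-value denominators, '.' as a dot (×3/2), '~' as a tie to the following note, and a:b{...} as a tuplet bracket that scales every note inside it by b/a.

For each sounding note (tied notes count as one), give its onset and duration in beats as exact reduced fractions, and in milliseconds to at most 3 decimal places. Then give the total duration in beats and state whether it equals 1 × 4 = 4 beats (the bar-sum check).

1) 0.0ms=0b +1636.364ms=3b
2) 1636.364ms=3b +545.455ms=1b
Σ=4b of 4 (110bpm 4/4) — PASS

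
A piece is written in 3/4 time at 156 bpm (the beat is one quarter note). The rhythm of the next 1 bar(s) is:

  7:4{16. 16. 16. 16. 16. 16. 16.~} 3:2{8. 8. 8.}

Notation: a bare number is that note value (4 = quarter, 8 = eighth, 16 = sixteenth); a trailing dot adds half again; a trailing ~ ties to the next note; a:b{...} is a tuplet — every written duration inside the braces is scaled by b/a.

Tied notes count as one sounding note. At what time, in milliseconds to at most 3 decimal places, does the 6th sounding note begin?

note 6 onset = 15/14b = 412.088ms

1. 0.0ms @ 0 + 82.418ms (3/14)
2. 82.418ms @ 3/14 + 82.418ms (3/14)
3. 164.835ms @ 3/7 + 82.418ms (3/14)
4. 247.253ms @ 9/14 + 82.418ms (3/14)
5. 329.67ms @ 6/7 + 82.418ms (3/14)
6. 412.088ms @ 15/14 + 82.418ms (3/14)
7. 494.505ms @ 9/7 + 274.725ms (5/7)
8. 769.231ms @ 2 + 192.308ms (1/2)
9. 961.538ms @ 5/2 + 192.308ms (1/2)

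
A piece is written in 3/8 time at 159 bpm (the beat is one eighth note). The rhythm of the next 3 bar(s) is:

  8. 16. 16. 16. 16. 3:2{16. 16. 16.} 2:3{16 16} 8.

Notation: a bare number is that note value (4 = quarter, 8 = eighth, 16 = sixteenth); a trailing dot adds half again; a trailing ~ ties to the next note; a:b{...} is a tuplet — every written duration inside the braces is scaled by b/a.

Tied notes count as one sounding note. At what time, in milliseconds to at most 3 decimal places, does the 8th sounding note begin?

note 8 onset = 11/2b = 2075.472ms

1. 0.0ms @ 0 + 566.038ms (3/2)
2. 566.038ms @ 3/2 + 283.019ms (3/4)
3. 849.057ms @ 9/4 + 283.019ms (3/4)
4. 1132.075ms @ 3 + 283.019ms (3/4)
5. 1415.094ms @ 15/4 + 283.019ms (3/4)
6. 1698.113ms @ 9/2 + 188.679ms (1/2)
7. 1886.792ms @ 5 + 188.679ms (1/2)
8. 2075.472ms @ 11/2 + 188.679ms (1/2)
9. 2264.151ms @ 6 + 283.019ms (3/4)
10. 2547.17ms @ 27/4 + 283.019ms (3/4)
11. 2830.189ms @ 15/2 + 566.038ms (3/2)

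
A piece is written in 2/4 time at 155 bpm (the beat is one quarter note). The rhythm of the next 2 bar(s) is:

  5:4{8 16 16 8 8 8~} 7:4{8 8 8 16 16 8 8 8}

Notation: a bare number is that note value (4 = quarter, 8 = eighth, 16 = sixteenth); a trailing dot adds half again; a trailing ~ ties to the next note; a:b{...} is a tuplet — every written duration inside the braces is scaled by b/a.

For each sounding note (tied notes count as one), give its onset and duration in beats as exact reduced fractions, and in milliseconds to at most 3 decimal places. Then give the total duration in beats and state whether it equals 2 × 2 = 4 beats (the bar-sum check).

1) 0.0ms=0b +154.839ms=2/5b
2) 154.839ms=2/5b +77.419ms=1/5b
3) 232.258ms=3/5b +77.419ms=1/5b
4) 309.677ms=4/5b +154.839ms=2/5b
5) 464.516ms=6/5b +154.839ms=2/5b
6) 619.355ms=8/5b +265.438ms=24/35b
7) 884.793ms=16/7b +110.599ms=2/7b
8) 995.392ms=18/7b +110.599ms=2/7b
9) 1105.991ms=20/7b +55.3ms=1/7b
10) 1161.29ms=3b +55.3ms=1/7b
11) 1216.59ms=22/7b +110.599ms=2/7b
12) 1327.189ms=24/7b +110.599ms=2/7b
13) 1437.788ms=26/7b +110.599ms=2/7b
Σ=4b of 4 (155bpm 2/4) — PASS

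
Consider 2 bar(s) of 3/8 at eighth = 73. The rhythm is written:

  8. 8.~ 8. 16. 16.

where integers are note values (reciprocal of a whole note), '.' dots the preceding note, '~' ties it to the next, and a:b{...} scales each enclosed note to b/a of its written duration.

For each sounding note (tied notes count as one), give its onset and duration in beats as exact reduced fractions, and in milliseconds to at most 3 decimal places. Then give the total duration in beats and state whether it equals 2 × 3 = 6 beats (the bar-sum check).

1) 0.0ms=0b +1232.877ms=3/2b
2) 1232.877ms=3/2b +2465.753ms=3b
3) 3698.63ms=9/2b +616.438ms=3/4b
4) 4315.068ms=21/4b +616.438ms=3/4b
Σ=6b of 6 (73bpm 3/8) — PASS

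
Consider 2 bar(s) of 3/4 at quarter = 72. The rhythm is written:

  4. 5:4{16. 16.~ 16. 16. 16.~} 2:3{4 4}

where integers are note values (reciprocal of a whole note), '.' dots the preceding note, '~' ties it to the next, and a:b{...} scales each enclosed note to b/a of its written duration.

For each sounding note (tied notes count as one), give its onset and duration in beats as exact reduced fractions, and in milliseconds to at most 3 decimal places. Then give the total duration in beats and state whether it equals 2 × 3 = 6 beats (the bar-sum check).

1) 0.0ms=0b +1250.0ms=3/2b
2) 1250.0ms=3/2b +250.0ms=3/10b
3) 1500.0ms=9/5b +500.0ms=3/5b
4) 2000.0ms=12/5b +250.0ms=3/10b
5) 2250.0ms=27/10b +1500.0ms=9/5b
6) 3750.0ms=9/2b +1250.0ms=3/2b
Σ=6b of 6 (72bpm 3/4) — PASS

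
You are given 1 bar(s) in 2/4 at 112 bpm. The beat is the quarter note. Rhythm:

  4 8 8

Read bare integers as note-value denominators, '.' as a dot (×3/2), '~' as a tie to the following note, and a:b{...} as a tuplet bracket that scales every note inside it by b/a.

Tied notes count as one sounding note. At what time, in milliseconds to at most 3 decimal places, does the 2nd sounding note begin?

note 2 onset = 1b = 535.714ms

1. 0.0ms @ 0 + 535.714ms (1)
2. 535.714ms @ 1 + 267.857ms (1/2)
3. 803.571ms @ 3/2 + 267.857ms (1/2)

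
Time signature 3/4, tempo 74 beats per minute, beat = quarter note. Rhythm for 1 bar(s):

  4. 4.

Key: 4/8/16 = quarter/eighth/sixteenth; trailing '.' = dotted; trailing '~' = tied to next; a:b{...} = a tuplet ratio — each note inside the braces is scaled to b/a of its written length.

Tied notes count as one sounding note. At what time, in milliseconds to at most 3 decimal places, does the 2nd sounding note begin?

note 2 onset = 3/2b = 1216.216ms

1. 0.0ms @ 0 + 1216.216ms (3/2)
2. 1216.216ms @ 3/2 + 1216.216ms (3/2)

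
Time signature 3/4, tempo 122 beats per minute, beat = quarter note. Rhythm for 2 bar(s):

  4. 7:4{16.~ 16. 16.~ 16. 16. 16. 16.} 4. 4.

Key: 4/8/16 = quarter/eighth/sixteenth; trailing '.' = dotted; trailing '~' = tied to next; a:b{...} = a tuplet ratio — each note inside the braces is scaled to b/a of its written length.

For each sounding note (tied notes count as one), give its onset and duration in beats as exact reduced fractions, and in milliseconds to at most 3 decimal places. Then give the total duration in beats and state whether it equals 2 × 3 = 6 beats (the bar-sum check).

1) 0.0ms=0b +737.705ms=3/2b
2) 737.705ms=3/2b +210.773ms=3/7b
3) 948.478ms=27/14b +210.773ms=3/7b
4) 1159.251ms=33/14b +105.386ms=3/14b
5) 1264.637ms=18/7b +105.386ms=3/14b
6) 1370.023ms=39/14b +105.386ms=3/14b
7) 1475.41ms=3b +737.705ms=3/2b
8) 2213.115ms=9/2b +737.705ms=3/2b
Σ=6b of 6 (122bpm 3/4) — PASS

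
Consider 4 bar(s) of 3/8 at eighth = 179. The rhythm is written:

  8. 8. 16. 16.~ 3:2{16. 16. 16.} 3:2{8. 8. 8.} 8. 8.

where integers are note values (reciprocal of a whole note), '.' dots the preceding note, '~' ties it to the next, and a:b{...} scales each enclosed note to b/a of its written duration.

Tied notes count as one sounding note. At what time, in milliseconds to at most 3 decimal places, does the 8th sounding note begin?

1. 0.0ms @ 0 + 502.793ms (3/2)
2. 502.793ms @ 3/2 + 502.793ms (3/2)
3. 1005.587ms @ 3 + 251.397ms (3/4)
4. 1256.983ms @ 15/4 + 418.994ms (5/4)
5. 1675.978ms @ 5 + 167.598ms (1/2)
6. 1843.575ms @ 11/2 + 167.598ms (1/2)
7. 2011.173ms @ 6 + 335.196ms (1)
8. 2346.369ms @ 7 + 335.196ms (1)
9. 2681.564ms @ 8 + 335.196ms (1)
10. 3016.76ms @ 9 + 502.793ms (3/2)
11. 3519.553ms @ 21/2 + 502.793ms (3/2)

note 8 onset = 7b = 2346.369ms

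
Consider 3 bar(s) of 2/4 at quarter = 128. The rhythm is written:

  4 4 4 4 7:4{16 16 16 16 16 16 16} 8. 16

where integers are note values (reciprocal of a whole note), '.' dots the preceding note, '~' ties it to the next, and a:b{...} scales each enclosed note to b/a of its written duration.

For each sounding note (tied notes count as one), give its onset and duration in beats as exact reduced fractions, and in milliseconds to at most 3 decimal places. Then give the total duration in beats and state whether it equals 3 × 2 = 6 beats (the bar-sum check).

1) 0.0ms=0b +468.75ms=1b
2) 468.75ms=1b +468.75ms=1b
3) 937.5ms=2b +468.75ms=1b
4) 1406.25ms=3b +468.75ms=1b
5) 1875.0ms=4b +66.964ms=1/7b
6) 1941.964ms=29/7b +66.964ms=1/7b
7) 2008.929ms=30/7b +66.964ms=1/7b
8) 2075.893ms=31/7b +66.964ms=1/7b
9) 2142.857ms=32/7b +66.964ms=1/7b
10) 2209.821ms=33/7b +66.964ms=1/7b
11) 2276.786ms=34/7b +66.964ms=1/7b
12) 2343.75ms=5b +351.562ms=3/4b
13) 2695.312ms=23/4b +117.188ms=1/4b
Σ=6b of 6 (128bpm 2/4) — PASS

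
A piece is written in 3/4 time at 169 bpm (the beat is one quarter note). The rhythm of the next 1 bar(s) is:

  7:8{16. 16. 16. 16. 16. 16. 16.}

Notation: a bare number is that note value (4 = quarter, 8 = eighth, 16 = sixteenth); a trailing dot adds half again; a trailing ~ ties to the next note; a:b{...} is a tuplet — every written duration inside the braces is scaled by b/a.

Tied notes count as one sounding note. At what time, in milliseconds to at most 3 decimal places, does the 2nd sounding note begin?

note 2 onset = 3/7b = 152.156ms

1. 0.0ms @ 0 + 152.156ms (3/7)
2. 152.156ms @ 3/7 + 152.156ms (3/7)
3. 304.311ms @ 6/7 + 152.156ms (3/7)
4. 456.467ms @ 9/7 + 152.156ms (3/7)
5. 608.622ms @ 12/7 + 152.156ms (3/7)
6. 760.778ms @ 15/7 + 152.156ms (3/7)
7. 912.933ms @ 18/7 + 152.156ms (3/7)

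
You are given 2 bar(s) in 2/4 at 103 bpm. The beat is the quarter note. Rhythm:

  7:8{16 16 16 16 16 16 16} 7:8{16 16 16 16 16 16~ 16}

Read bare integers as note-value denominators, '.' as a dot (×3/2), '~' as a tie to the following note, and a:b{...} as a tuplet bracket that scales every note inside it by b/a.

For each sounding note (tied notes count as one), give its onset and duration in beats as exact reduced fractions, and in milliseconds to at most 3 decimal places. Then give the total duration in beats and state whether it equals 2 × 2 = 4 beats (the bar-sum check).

1) 0.0ms=0b +166.436ms=2/7b
2) 166.436ms=2/7b +166.436ms=2/7b
3) 332.871ms=4/7b +166.436ms=2/7b
4) 499.307ms=6/7b +166.436ms=2/7b
5) 665.742ms=8/7b +166.436ms=2/7b
6) 832.178ms=10/7b +166.436ms=2/7b
7) 998.613ms=12/7b +166.436ms=2/7b
8) 1165.049ms=2b +166.436ms=2/7b
9) 1331.484ms=16/7b +166.436ms=2/7b
10) 1497.92ms=18/7b +166.436ms=2/7b
11) 1664.355ms=20/7b +166.436ms=2/7b
12) 1830.791ms=22/7b +166.436ms=2/7b
13) 1997.226ms=24/7b +332.871ms=4/7b
Σ=4b of 4 (103bpm 2/4) — PASS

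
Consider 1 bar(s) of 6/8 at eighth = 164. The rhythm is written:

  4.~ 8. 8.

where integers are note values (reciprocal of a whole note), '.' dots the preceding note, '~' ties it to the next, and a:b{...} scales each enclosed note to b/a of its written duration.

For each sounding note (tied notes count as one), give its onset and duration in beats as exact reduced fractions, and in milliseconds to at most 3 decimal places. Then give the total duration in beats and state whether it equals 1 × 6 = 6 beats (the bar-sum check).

1) 0.0ms=0b +1646.341ms=9/2b
2) 1646.341ms=9/2b +548.78ms=3/2b
Σ=6b of 6 (164bpm 6/8) — PASS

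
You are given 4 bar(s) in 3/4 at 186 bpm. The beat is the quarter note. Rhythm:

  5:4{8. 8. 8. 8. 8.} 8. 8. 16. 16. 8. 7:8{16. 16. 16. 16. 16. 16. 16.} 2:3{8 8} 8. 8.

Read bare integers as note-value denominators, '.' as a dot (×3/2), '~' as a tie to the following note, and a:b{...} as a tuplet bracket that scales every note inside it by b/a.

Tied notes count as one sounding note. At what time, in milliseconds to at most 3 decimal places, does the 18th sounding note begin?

note 18 onset = 9b = 2903.226ms

1. 0.0ms @ 0 + 193.548ms (3/5)
2. 193.548ms @ 3/5 + 193.548ms (3/5)
3. 387.097ms @ 6/5 + 193.548ms (3/5)
4. 580.645ms @ 9/5 + 193.548ms (3/5)
5. 774.194ms @ 12/5 + 193.548ms (3/5)
6. 967.742ms @ 3 + 241.935ms (3/4)
7. 1209.677ms @ 15/4 + 241.935ms (3/4)
8. 1451.613ms @ 9/2 + 120.968ms (3/8)
9. 1572.581ms @ 39/8 + 120.968ms (3/8)
10. 1693.548ms @ 21/4 + 241.935ms (3/4)
11. 1935.484ms @ 6 + 138.249ms (3/7)
12. 2073.733ms @ 45/7 + 138.249ms (3/7)
13. 2211.982ms @ 48/7 + 138.249ms (3/7)
14. 2350.23ms @ 51/7 + 138.249ms (3/7)
15. 2488.479ms @ 54/7 + 138.249ms (3/7)
16. 2626.728ms @ 57/7 + 138.249ms (3/7)
17. 2764.977ms @ 60/7 + 138.249ms (3/7)
18. 2903.226ms @ 9 + 241.935ms (3/4)
19. 3145.161ms @ 39/4 + 241.935ms (3/4)
20. 3387.097ms @ 21/2 + 241.935ms (3/4)
21. 3629.032ms @ 45/4 + 241.935ms (3/4)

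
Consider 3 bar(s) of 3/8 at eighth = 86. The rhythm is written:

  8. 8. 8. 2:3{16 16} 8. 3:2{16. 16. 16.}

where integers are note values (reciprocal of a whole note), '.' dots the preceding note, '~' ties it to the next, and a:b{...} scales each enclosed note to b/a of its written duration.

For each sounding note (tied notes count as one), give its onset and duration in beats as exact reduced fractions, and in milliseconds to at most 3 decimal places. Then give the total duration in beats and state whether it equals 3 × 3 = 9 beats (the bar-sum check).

1) 0.0ms=0b +1046.512ms=3/2b
2) 1046.512ms=3/2b +1046.512ms=3/2b
3) 2093.023ms=3b +1046.512ms=3/2b
4) 3139.535ms=9/2b +523.256ms=3/4b
5) 3662.791ms=21/4b +523.256ms=3/4b
6) 4186.047ms=6b +1046.512ms=3/2b
7) 5232.558ms=15/2b +348.837ms=1/2b
8) 5581.395ms=8b +348.837ms=1/2b
9) 5930.233ms=17/2b +348.837ms=1/2b
Σ=9b of 9 (86bpm 3/8) — PASS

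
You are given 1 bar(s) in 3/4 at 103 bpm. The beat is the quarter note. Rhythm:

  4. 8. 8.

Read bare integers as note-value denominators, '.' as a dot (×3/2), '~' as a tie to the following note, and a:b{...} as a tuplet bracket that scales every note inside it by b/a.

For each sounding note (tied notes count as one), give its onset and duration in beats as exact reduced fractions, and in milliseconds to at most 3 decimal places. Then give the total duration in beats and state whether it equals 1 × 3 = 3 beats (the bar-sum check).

1) 0.0ms=0b +873.786ms=3/2b
2) 873.786ms=3/2b +436.893ms=3/4b
3) 1310.68ms=9/4b +436.893ms=3/4b
Σ=3b of 3 (103bpm 3/4) — PASS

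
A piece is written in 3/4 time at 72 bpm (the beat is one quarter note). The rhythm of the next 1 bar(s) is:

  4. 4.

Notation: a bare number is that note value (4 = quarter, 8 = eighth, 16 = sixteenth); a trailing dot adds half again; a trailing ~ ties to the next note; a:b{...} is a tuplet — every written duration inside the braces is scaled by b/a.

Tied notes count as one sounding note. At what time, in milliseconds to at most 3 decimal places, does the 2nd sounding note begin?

note 2 onset = 3/2b = 1250.0ms

1. 0.0ms @ 0 + 1250.0ms (3/2)
2. 1250.0ms @ 3/2 + 1250.0ms (3/2)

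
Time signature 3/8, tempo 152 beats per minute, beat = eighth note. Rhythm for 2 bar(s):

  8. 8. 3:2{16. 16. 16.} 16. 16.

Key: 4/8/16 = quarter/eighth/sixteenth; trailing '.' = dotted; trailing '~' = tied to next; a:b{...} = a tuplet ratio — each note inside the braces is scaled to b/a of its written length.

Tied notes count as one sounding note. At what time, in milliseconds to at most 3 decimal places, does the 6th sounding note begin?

note 6 onset = 9/2b = 1776.316ms

1. 0.0ms @ 0 + 592.105ms (3/2)
2. 592.105ms @ 3/2 + 592.105ms (3/2)
3. 1184.211ms @ 3 + 197.368ms (1/2)
4. 1381.579ms @ 7/2 + 197.368ms (1/2)
5. 1578.947ms @ 4 + 197.368ms (1/2)
6. 1776.316ms @ 9/2 + 296.053ms (3/4)
7. 2072.368ms @ 21/4 + 296.053ms (3/4)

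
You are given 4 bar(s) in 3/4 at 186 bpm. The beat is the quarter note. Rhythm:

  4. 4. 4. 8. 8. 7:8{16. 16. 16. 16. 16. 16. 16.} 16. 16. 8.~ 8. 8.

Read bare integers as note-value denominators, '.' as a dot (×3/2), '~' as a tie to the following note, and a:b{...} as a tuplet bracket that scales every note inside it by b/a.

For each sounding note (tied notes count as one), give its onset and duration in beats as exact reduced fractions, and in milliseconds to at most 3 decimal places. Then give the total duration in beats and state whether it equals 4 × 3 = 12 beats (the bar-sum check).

1) 0.0ms=0b +483.871ms=3/2b
2) 483.871ms=3/2b +483.871ms=3/2b
3) 967.742ms=3b +483.871ms=3/2b
4) 1451.613ms=9/2b +241.935ms=3/4b
5) 1693.548ms=21/4b +241.935ms=3/4b
6) 1935.484ms=6b +138.249ms=3/7b
7) 2073.733ms=45/7b +138.249ms=3/7b
8) 2211.982ms=48/7b +138.249ms=3/7b
9) 2350.23ms=51/7b +138.249ms=3/7b
10) 2488.479ms=54/7b +138.249ms=3/7b
11) 2626.728ms=57/7b +138.249ms=3/7b
12) 2764.977ms=60/7b +138.249ms=3/7b
13) 2903.226ms=9b +120.968ms=3/8b
14) 3024.194ms=75/8b +120.968ms=3/8b
15) 3145.161ms=39/4b +483.871ms=3/2b
16) 3629.032ms=45/4b +241.935ms=3/4b
Σ=12b of 12 (186bpm 3/4) — PASS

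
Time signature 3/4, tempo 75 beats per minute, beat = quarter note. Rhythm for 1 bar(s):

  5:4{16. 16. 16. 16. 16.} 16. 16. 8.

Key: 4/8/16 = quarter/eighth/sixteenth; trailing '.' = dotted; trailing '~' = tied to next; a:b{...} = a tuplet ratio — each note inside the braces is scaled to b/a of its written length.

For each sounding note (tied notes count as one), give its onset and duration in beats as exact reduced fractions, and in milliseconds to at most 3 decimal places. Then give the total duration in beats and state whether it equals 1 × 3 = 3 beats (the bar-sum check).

1) 0.0ms=0b +240.0ms=3/10b
2) 240.0ms=3/10b +240.0ms=3/10b
3) 480.0ms=3/5b +240.0ms=3/10b
4) 720.0ms=9/10b +240.0ms=3/10b
5) 960.0ms=6/5b +240.0ms=3/10b
6) 1200.0ms=3/2b +300.0ms=3/8b
7) 1500.0ms=15/8b +300.0ms=3/8b
8) 1800.0ms=9/4b +600.0ms=3/4b
Σ=3b of 3 (75bpm 3/4) — PASS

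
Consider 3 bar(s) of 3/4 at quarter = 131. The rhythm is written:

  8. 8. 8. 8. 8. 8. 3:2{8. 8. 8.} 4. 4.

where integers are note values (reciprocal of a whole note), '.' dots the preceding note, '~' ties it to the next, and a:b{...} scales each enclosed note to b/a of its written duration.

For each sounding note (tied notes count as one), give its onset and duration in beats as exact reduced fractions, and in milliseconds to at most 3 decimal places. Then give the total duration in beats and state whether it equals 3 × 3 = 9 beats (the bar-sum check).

1) 0.0ms=0b +343.511ms=3/4b
2) 343.511ms=3/4b +343.511ms=3/4b
3) 687.023ms=3/2b +343.511ms=3/4b
4) 1030.534ms=9/4b +343.511ms=3/4b
5) 1374.046ms=3b +343.511ms=3/4b
6) 1717.557ms=15/4b +343.511ms=3/4b
7) 2061.069ms=9/2b +229.008ms=1/2b
8) 2290.076ms=5b +229.008ms=1/2b
9) 2519.084ms=11/2b +229.008ms=1/2b
10) 2748.092ms=6b +687.023ms=3/2b
11) 3435.115ms=15/2b +687.023ms=3/2b
Σ=9b of 9 (131bpm 3/4) — PASS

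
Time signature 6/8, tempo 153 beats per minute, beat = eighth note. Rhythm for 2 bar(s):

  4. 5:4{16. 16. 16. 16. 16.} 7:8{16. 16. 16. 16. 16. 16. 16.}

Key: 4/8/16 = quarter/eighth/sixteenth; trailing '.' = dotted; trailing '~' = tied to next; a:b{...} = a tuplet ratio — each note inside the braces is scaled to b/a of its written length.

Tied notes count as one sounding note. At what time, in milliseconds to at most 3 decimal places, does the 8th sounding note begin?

note 8 onset = 48/7b = 2689.076ms

1. 0.0ms @ 0 + 1176.471ms (3)
2. 1176.471ms @ 3 + 235.294ms (3/5)
3. 1411.765ms @ 18/5 + 235.294ms (3/5)
4. 1647.059ms @ 21/5 + 235.294ms (3/5)
5. 1882.353ms @ 24/5 + 235.294ms (3/5)
6. 2117.647ms @ 27/5 + 235.294ms (3/5)
7. 2352.941ms @ 6 + 336.134ms (6/7)
8. 2689.076ms @ 48/7 + 336.134ms (6/7)
9. 3025.21ms @ 54/7 + 336.134ms (6/7)
10. 3361.345ms @ 60/7 + 336.134ms (6/7)
11. 3697.479ms @ 66/7 + 336.134ms (6/7)
12. 4033.613ms @ 72/7 + 336.134ms (6/7)
13. 4369.748ms @ 78/7 + 336.134ms (6/7)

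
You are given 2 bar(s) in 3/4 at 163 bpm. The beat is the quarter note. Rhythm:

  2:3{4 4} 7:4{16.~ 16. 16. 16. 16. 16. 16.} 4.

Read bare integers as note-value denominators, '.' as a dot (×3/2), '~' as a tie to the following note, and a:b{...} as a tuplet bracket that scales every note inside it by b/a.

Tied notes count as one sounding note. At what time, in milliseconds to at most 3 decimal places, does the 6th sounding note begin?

note 6 onset = 27/7b = 1419.807ms

1. 0.0ms @ 0 + 552.147ms (3/2)
2. 552.147ms @ 3/2 + 552.147ms (3/2)
3. 1104.294ms @ 3 + 157.756ms (3/7)
4. 1262.051ms @ 24/7 + 78.878ms (3/14)
5. 1340.929ms @ 51/14 + 78.878ms (3/14)
6. 1419.807ms @ 27/7 + 78.878ms (3/14)
7. 1498.685ms @ 57/14 + 78.878ms (3/14)
8. 1577.564ms @ 30/7 + 78.878ms (3/14)
9. 1656.442ms @ 9/2 + 552.147ms (3/2)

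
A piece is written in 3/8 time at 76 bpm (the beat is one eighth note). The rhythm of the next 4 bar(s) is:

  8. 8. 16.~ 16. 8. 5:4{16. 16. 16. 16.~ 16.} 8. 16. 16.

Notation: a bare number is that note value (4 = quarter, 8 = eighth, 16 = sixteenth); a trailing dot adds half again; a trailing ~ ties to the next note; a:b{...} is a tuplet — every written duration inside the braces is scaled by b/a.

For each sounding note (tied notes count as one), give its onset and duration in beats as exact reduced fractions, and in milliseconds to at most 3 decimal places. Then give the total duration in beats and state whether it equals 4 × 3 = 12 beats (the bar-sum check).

1) 0.0ms=0b +1184.211ms=3/2b
2) 1184.211ms=3/2b +1184.211ms=3/2b
3) 2368.421ms=3b +1184.211ms=3/2b
4) 3552.632ms=9/2b +1184.211ms=3/2b
5) 4736.842ms=6b +473.684ms=3/5b
6) 5210.526ms=33/5b +473.684ms=3/5b
7) 5684.211ms=36/5b +473.684ms=3/5b
8) 6157.895ms=39/5b +947.368ms=6/5b
9) 7105.263ms=9b +1184.211ms=3/2b
10) 8289.474ms=21/2b +592.105ms=3/4b
11) 8881.579ms=45/4b +592.105ms=3/4b
Σ=12b of 12 (76bpm 3/8) — PASS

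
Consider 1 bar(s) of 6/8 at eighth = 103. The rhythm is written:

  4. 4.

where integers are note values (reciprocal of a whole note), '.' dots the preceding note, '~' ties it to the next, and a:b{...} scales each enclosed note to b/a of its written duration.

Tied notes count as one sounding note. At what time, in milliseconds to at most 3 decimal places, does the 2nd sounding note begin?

note 2 onset = 3b = 1747.573ms

1. 0.0ms @ 0 + 1747.573ms (3)
2. 1747.573ms @ 3 + 1747.573ms (3)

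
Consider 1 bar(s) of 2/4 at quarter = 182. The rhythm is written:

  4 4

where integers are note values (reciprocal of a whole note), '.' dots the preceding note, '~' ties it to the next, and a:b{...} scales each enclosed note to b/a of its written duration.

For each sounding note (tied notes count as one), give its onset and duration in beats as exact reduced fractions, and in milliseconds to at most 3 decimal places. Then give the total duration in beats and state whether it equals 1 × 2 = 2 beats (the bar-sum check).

1) 0.0ms=0b +329.67ms=1b
2) 329.67ms=1b +329.67ms=1b
Σ=2b of 2 (182bpm 2/4) — PASS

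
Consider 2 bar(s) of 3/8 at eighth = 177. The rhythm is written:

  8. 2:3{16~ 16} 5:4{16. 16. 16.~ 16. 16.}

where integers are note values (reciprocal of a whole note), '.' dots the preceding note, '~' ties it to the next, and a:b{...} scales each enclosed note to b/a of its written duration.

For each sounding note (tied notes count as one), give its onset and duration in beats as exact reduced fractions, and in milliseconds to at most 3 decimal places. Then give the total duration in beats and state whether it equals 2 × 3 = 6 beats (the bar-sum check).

1) 0.0ms=0b +508.475ms=3/2b
2) 508.475ms=3/2b +508.475ms=3/2b
3) 1016.949ms=3b +203.39ms=3/5b
4) 1220.339ms=18/5b +203.39ms=3/5b
5) 1423.729ms=21/5b +406.78ms=6/5b
6) 1830.508ms=27/5b +203.39ms=3/5b
Σ=6b of 6 (177bpm 3/8) — PASS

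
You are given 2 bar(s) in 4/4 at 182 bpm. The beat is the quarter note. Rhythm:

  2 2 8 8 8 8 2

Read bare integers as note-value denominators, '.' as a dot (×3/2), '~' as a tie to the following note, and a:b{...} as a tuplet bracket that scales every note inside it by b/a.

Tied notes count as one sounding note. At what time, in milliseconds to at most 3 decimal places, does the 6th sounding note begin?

1. 0.0ms @ 0 + 659.341ms (2)
2. 659.341ms @ 2 + 659.341ms (2)
3. 1318.681ms @ 4 + 164.835ms (1/2)
4. 1483.516ms @ 9/2 + 164.835ms (1/2)
5. 1648.352ms @ 5 + 164.835ms (1/2)
6. 1813.187ms @ 11/2 + 164.835ms (1/2)
7. 1978.022ms @ 6 + 659.341ms (2)

note 6 onset = 11/2b = 1813.187ms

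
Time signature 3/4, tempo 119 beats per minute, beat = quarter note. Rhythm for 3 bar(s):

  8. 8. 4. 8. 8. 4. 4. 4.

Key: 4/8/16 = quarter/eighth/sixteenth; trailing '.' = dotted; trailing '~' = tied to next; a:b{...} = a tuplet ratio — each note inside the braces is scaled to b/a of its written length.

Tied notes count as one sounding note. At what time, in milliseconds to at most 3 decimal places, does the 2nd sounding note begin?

1. 0.0ms @ 0 + 378.151ms (3/4)
2. 378.151ms @ 3/4 + 378.151ms (3/4)
3. 756.303ms @ 3/2 + 756.303ms (3/2)
4. 1512.605ms @ 3 + 378.151ms (3/4)
5. 1890.756ms @ 15/4 + 378.151ms (3/4)
6. 2268.908ms @ 9/2 + 756.303ms (3/2)
7. 3025.21ms @ 6 + 756.303ms (3/2)
8. 3781.513ms @ 15/2 + 756.303ms (3/2)

note 2 onset = 3/4b = 378.151ms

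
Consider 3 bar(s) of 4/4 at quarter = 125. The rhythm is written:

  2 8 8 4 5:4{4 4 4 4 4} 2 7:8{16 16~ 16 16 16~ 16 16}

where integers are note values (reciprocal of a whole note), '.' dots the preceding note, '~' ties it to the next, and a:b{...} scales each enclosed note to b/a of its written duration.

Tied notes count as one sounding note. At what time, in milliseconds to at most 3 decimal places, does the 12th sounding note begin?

1. 0.0ms @ 0 + 960.0ms (2)
2. 960.0ms @ 2 + 240.0ms (1/2)
3. 1200.0ms @ 5/2 + 240.0ms (1/2)
4. 1440.0ms @ 3 + 480.0ms (1)
5. 1920.0ms @ 4 + 384.0ms (4/5)
6. 2304.0ms @ 24/5 + 384.0ms (4/5)
7. 2688.0ms @ 28/5 + 384.0ms (4/5)
8. 3072.0ms @ 32/5 + 384.0ms (4/5)
9. 3456.0ms @ 36/5 + 384.0ms (4/5)
10. 3840.0ms @ 8 + 960.0ms (2)
11. 4800.0ms @ 10 + 137.143ms (2/7)
12. 4937.143ms @ 72/7 + 274.286ms (4/7)
13. 5211.429ms @ 76/7 + 137.143ms (2/7)
14. 5348.571ms @ 78/7 + 274.286ms (4/7)
15. 5622.857ms @ 82/7 + 137.143ms (2/7)

note 12 onset = 72/7b = 4937.143ms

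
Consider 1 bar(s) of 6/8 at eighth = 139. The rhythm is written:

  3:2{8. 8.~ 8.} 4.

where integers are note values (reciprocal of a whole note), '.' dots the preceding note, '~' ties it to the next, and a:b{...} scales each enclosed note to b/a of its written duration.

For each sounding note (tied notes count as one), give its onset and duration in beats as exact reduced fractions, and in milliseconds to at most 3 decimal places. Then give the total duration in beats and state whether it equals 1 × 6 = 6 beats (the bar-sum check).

1) 0.0ms=0b +431.655ms=1b
2) 431.655ms=1b +863.309ms=2b
3) 1294.964ms=3b +1294.964ms=3b
Σ=6b of 6 (139bpm 6/8) — PASS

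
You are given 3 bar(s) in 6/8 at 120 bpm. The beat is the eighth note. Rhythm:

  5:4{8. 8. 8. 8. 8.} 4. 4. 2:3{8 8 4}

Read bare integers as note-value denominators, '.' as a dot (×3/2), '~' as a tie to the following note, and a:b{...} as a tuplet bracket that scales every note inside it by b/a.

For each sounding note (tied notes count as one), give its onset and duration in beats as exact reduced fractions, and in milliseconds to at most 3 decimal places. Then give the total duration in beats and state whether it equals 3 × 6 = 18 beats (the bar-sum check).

1) 0.0ms=0b +600.0ms=6/5b
2) 600.0ms=6/5b +600.0ms=6/5b
3) 1200.0ms=12/5b +600.0ms=6/5b
4) 1800.0ms=18/5b +600.0ms=6/5b
5) 2400.0ms=24/5b +600.0ms=6/5b
6) 3000.0ms=6b +1500.0ms=3b
7) 4500.0ms=9b +1500.0ms=3b
8) 6000.0ms=12b +750.0ms=3/2b
9) 6750.0ms=27/2b +750.0ms=3/2b
10) 7500.0ms=15b +1500.0ms=3b
Σ=18b of 18 (120bpm 6/8) — PASS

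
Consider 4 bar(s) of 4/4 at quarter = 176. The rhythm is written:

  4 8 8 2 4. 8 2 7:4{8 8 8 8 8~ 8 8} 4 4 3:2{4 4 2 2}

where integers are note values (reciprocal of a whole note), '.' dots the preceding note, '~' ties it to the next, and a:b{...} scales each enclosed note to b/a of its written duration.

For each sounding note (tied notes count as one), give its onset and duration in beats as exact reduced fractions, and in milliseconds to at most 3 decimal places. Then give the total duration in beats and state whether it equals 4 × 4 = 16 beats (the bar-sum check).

1) 0.0ms=0b +340.909ms=1b
2) 340.909ms=1b +170.455ms=1/2b
3) 511.364ms=3/2b +170.455ms=1/2b
4) 681.818ms=2b +681.818ms=2b
5) 1363.636ms=4b +511.364ms=3/2b
6) 1875.0ms=11/2b +170.455ms=1/2b
7) 2045.455ms=6b +681.818ms=2b
8) 2727.273ms=8b +97.403ms=2/7b
9) 2824.675ms=58/7b +97.403ms=2/7b
10) 2922.078ms=60/7b +97.403ms=2/7b
11) 3019.481ms=62/7b +97.403ms=2/7b
12) 3116.883ms=64/7b +194.805ms=4/7b
13) 3311.688ms=68/7b +97.403ms=2/7b
14) 3409.091ms=10b +340.909ms=1b
15) 3750.0ms=11b +340.909ms=1b
16) 4090.909ms=12b +227.273ms=2/3b
17) 4318.182ms=38/3b +227.273ms=2/3b
18) 4545.455ms=40/3b +454.545ms=4/3b
19) 5000.0ms=44/3b +454.545ms=4/3b
Σ=16b of 16 (176bpm 4/4) — PASS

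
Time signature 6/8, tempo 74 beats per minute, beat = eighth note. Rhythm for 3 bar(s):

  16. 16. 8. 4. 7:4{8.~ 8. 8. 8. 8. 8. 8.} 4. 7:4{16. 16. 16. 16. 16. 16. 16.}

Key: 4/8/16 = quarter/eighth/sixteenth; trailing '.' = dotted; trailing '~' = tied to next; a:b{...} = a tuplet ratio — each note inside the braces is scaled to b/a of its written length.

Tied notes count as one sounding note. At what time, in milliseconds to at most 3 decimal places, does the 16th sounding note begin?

note 16 onset = 117/7b = 13552.124ms

1. 0.0ms @ 0 + 608.108ms (3/4)
2. 608.108ms @ 3/4 + 608.108ms (3/4)
3. 1216.216ms @ 3/2 + 1216.216ms (3/2)
4. 2432.432ms @ 3 + 2432.432ms (3)
5. 4864.865ms @ 6 + 1389.961ms (12/7)
6. 6254.826ms @ 54/7 + 694.981ms (6/7)
7. 6949.807ms @ 60/7 + 694.981ms (6/7)
8. 7644.788ms @ 66/7 + 694.981ms (6/7)
9. 8339.768ms @ 72/7 + 694.981ms (6/7)
10. 9034.749ms @ 78/7 + 694.981ms (6/7)
11. 9729.73ms @ 12 + 2432.432ms (3)
12. 12162.162ms @ 15 + 347.49ms (3/7)
13. 12509.653ms @ 108/7 + 347.49ms (3/7)
14. 12857.143ms @ 111/7 + 347.49ms (3/7)
15. 13204.633ms @ 114/7 + 347.49ms (3/7)
16. 13552.124ms @ 117/7 + 347.49ms (3/7)
17. 13899.614ms @ 120/7 + 347.49ms (3/7)
18. 14247.104ms @ 123/7 + 347.49ms (3/7)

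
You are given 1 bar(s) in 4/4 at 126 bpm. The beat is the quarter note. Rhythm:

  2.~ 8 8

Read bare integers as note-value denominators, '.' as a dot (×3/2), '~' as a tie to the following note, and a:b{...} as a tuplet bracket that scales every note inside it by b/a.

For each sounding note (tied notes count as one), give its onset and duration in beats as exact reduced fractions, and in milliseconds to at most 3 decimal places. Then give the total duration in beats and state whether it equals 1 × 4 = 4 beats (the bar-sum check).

1) 0.0ms=0b +1666.667ms=7/2b
2) 1666.667ms=7/2b +238.095ms=1/2b
Σ=4b of 4 (126bpm 4/4) — PASS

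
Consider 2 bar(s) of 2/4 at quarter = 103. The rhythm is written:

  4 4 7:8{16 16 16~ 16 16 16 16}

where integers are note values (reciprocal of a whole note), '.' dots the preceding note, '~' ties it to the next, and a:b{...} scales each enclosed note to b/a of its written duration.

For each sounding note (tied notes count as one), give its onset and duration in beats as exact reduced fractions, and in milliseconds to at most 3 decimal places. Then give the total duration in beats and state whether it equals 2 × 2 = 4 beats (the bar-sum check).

1) 0.0ms=0b +582.524ms=1b
2) 582.524ms=1b +582.524ms=1b
3) 1165.049ms=2b +166.436ms=2/7b
4) 1331.484ms=16/7b +166.436ms=2/7b
5) 1497.92ms=18/7b +332.871ms=4/7b
6) 1830.791ms=22/7b +166.436ms=2/7b
7) 1997.226ms=24/7b +166.436ms=2/7b
8) 2163.662ms=26/7b +166.436ms=2/7b
Σ=4b of 4 (103bpm 2/4) — PASS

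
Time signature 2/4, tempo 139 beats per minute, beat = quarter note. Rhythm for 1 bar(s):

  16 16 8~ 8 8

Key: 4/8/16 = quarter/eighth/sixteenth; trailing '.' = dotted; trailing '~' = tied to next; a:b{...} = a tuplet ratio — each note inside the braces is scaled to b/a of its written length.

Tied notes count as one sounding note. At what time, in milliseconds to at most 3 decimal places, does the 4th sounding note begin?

1. 0.0ms @ 0 + 107.914ms (1/4)
2. 107.914ms @ 1/4 + 107.914ms (1/4)
3. 215.827ms @ 1/2 + 431.655ms (1)
4. 647.482ms @ 3/2 + 215.827ms (1/2)

note 4 onset = 3/2b = 647.482ms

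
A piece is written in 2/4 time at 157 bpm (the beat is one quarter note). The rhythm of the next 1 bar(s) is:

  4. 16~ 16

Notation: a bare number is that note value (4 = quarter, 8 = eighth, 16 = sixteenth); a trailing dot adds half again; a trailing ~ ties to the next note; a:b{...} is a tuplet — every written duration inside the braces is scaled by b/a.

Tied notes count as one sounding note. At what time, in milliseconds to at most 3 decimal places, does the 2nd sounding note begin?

note 2 onset = 3/2b = 573.248ms

1. 0.0ms @ 0 + 573.248ms (3/2)
2. 573.248ms @ 3/2 + 191.083ms (1/2)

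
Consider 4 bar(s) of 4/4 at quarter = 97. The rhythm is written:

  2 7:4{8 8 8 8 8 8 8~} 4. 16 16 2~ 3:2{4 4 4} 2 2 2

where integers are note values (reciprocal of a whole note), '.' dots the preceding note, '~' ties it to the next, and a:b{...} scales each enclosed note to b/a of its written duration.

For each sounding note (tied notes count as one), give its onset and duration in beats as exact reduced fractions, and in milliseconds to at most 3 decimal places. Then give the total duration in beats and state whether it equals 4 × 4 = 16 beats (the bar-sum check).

1) 0.0ms=0b +1237.113ms=2b
2) 1237.113ms=2b +176.73ms=2/7b
3) 1413.844ms=16/7b +176.73ms=2/7b
4) 1590.574ms=18/7b +176.73ms=2/7b
5) 1767.305ms=20/7b +176.73ms=2/7b
6) 1944.035ms=22/7b +176.73ms=2/7b
7) 2120.766ms=24/7b +176.73ms=2/7b
8) 2297.496ms=26/7b +1104.566ms=25/14b
9) 3402.062ms=11/2b +154.639ms=1/4b
10) 3556.701ms=23/4b +154.639ms=1/4b
11) 3711.34ms=6b +1649.485ms=8/3b
12) 5360.825ms=26/3b +412.371ms=2/3b
13) 5773.196ms=28/3b +412.371ms=2/3b
14) 6185.567ms=10b +1237.113ms=2b
15) 7422.68ms=12b +1237.113ms=2b
16) 8659.794ms=14b +1237.113ms=2b
Σ=16b of 16 (97bpm 4/4) — PASS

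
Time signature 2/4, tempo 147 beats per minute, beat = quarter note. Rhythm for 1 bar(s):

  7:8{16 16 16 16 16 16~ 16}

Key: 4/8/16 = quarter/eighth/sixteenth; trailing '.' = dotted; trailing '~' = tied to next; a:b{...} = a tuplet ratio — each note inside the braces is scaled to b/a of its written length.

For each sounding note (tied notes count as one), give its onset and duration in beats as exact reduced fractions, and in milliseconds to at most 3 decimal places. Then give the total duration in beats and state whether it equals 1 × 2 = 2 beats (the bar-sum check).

1) 0.0ms=0b +116.618ms=2/7b
2) 116.618ms=2/7b +116.618ms=2/7b
3) 233.236ms=4/7b +116.618ms=2/7b
4) 349.854ms=6/7b +116.618ms=2/7b
5) 466.472ms=8/7b +116.618ms=2/7b
6) 583.09ms=10/7b +233.236ms=4/7b
Σ=2b of 2 (147bpm 2/4) — PASS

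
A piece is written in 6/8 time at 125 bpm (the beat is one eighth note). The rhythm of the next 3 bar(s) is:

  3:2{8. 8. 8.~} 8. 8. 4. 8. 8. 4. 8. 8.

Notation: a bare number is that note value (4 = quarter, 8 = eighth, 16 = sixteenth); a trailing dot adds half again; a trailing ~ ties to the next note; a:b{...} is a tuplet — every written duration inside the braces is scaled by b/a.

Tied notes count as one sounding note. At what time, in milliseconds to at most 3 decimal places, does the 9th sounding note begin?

note 9 onset = 15b = 7200.0ms

1. 0.0ms @ 0 + 480.0ms (1)
2. 480.0ms @ 1 + 480.0ms (1)
3. 960.0ms @ 2 + 1200.0ms (5/2)
4. 2160.0ms @ 9/2 + 720.0ms (3/2)
5. 2880.0ms @ 6 + 1440.0ms (3)
6. 4320.0ms @ 9 + 720.0ms (3/2)
7. 5040.0ms @ 21/2 + 720.0ms (3/2)
8. 5760.0ms @ 12 + 1440.0ms (3)
9. 7200.0ms @ 15 + 720.0ms (3/2)
10. 7920.0ms @ 33/2 + 720.0ms (3/2)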